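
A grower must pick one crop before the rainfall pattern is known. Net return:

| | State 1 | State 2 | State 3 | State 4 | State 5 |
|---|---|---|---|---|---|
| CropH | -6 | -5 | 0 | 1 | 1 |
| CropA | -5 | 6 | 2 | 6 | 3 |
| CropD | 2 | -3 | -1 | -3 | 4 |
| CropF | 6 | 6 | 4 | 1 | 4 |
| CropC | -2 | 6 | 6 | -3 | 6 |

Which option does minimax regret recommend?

Column bests: State 1=6, State 2=6, State 3=6, State 4=6, State 5=6.
CropH regrets: 12, 11, 6, 5, 5 → max 12
CropA regrets: 11, 0, 4, 0, 3 → max 11
CropD regrets: 4, 9, 7, 9, 2 → max 9
CropF regrets: 0, 0, 2, 5, 2 → max 5
CropC regrets: 8, 0, 0, 9, 0 → max 9
Smallest max regret = 5 → CropF.

CropF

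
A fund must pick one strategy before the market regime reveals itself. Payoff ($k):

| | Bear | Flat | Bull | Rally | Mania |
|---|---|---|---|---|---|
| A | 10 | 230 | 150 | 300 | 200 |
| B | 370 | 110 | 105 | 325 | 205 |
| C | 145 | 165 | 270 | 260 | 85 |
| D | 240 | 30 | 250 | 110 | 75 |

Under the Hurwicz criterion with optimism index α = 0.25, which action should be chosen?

B

A: 0.25·300 + 0.75·10 = 82.5
B: 0.25·370 + 0.75·105 = 171.25
C: 0.25·270 + 0.75·85 = 131.25
D: 0.25·250 + 0.75·30 = 85
Highest Hurwicz score = 171.25 → B.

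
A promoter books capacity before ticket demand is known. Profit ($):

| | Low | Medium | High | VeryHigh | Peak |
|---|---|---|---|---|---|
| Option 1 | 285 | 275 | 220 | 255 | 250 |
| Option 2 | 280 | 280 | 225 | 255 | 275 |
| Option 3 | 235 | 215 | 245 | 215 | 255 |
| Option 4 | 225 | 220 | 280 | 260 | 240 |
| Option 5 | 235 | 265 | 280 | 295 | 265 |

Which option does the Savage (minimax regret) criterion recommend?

Column bests: Low=285, Medium=280, High=280, VeryHigh=295, Peak=275.
Option 1 regrets: 0, 5, 60, 40, 25 → max 60
Option 2 regrets: 5, 0, 55, 40, 0 → max 55
Option 3 regrets: 50, 65, 35, 80, 20 → max 80
Option 4 regrets: 60, 60, 0, 35, 35 → max 60
Option 5 regrets: 50, 15, 0, 0, 10 → max 50
Smallest max regret = 50 → Option 5.

Option 5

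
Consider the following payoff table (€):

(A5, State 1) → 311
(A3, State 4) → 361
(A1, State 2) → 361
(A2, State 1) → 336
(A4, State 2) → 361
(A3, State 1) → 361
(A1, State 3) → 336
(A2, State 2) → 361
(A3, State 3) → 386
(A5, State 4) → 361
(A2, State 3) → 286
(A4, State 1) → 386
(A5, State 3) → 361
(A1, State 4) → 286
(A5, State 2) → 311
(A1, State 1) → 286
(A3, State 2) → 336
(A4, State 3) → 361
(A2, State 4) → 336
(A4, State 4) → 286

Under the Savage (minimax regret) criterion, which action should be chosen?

A3

Column bests: State 1=386, State 2=361, State 3=386, State 4=361.
A1 regrets: 100, 0, 50, 75 → max 100
A2 regrets: 50, 0, 100, 25 → max 100
A3 regrets: 25, 25, 0, 0 → max 25
A4 regrets: 0, 0, 25, 75 → max 75
A5 regrets: 75, 50, 25, 0 → max 75
Smallest max regret = 25 → A3.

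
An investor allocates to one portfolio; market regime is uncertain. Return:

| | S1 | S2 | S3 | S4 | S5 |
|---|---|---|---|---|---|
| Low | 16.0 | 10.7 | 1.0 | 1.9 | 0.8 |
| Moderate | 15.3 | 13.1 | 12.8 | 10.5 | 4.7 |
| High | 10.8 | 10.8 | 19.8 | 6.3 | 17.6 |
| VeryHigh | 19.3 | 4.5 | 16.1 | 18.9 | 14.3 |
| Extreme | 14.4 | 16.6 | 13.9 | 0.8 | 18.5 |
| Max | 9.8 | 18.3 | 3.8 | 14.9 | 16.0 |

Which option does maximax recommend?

High

Row maxima: Low=16.0, Moderate=15.3, High=19.8, VeryHigh=19.3, Extreme=18.5, Max=18.3
Best best-case = 19.8 → High.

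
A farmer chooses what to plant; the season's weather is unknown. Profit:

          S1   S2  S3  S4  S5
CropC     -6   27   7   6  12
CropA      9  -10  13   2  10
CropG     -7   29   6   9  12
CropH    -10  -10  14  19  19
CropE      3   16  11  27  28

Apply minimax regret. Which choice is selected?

CropE

Column bests: S1=9, S2=29, S3=14, S4=27, S5=28.
CropC regrets: 15, 2, 7, 21, 16 → max 21
CropA regrets: 0, 39, 1, 25, 18 → max 39
CropG regrets: 16, 0, 8, 18, 16 → max 18
CropH regrets: 19, 39, 0, 8, 9 → max 39
CropE regrets: 6, 13, 3, 0, 0 → max 13
Smallest max regret = 13 → CropE.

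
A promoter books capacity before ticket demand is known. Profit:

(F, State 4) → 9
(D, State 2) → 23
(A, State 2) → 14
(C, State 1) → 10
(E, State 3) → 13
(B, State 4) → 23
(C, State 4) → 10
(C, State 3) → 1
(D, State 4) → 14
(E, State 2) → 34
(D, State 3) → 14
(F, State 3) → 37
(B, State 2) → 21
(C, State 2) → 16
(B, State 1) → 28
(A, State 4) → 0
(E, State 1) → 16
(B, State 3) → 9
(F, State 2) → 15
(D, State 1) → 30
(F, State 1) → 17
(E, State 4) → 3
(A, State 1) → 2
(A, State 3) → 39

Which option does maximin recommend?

D

Row minima: A=0, B=9, C=1, D=14, E=3, F=9
Best worst-case = 14 → D.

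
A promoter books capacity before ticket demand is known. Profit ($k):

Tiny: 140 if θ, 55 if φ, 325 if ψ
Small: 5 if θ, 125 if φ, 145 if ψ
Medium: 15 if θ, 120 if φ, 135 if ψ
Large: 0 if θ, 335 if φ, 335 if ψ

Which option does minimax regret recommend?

Large

Column bests: θ=140, φ=335, ψ=335.
Tiny regrets: 0, 280, 10 → max 280
Small regrets: 135, 210, 190 → max 210
Medium regrets: 125, 215, 200 → max 215
Large regrets: 140, 0, 0 → max 140
Smallest max regret = 140 → Large.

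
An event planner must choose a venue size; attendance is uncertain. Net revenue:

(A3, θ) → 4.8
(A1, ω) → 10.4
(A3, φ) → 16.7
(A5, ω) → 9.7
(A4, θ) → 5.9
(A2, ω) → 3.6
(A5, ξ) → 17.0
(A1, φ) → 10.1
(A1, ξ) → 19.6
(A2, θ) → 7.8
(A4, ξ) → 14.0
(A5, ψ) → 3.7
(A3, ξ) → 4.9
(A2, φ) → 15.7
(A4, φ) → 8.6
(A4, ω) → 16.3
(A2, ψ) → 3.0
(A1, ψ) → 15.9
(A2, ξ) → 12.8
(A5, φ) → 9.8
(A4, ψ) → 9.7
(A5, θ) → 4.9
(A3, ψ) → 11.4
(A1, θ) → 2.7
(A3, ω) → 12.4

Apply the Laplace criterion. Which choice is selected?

A1

Row averages: A1=11.74, A2=8.58, A3=10.04, A4=10.9, A5=9.02
Highest average = 11.74 → A1.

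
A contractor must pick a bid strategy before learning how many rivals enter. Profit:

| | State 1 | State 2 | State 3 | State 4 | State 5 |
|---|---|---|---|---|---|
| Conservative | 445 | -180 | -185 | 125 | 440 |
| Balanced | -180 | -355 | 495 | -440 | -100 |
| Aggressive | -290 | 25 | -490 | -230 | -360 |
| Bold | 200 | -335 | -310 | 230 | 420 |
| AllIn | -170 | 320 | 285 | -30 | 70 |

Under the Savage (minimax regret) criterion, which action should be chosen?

Column bests: State 1=445, State 2=320, State 3=495, State 4=230, State 5=440.
Conservative regrets: 0, 500, 680, 105, 0 → max 680
Balanced regrets: 625, 675, 0, 670, 540 → max 675
Aggressive regrets: 735, 295, 985, 460, 800 → max 985
Bold regrets: 245, 655, 805, 0, 20 → max 805
AllIn regrets: 615, 0, 210, 260, 370 → max 615
Smallest max regret = 615 → AllIn.

AllIn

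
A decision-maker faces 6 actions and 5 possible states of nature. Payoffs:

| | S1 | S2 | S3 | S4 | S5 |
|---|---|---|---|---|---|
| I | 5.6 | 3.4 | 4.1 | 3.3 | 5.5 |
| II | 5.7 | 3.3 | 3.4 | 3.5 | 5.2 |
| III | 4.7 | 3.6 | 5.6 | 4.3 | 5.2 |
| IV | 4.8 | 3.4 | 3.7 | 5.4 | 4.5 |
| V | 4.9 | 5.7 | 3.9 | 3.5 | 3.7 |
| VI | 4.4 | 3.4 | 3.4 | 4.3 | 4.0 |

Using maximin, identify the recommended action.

III

Row minima: I=3.3, II=3.3, III=3.6, IV=3.4, V=3.5, VI=3.4
Best worst-case = 3.6 → III.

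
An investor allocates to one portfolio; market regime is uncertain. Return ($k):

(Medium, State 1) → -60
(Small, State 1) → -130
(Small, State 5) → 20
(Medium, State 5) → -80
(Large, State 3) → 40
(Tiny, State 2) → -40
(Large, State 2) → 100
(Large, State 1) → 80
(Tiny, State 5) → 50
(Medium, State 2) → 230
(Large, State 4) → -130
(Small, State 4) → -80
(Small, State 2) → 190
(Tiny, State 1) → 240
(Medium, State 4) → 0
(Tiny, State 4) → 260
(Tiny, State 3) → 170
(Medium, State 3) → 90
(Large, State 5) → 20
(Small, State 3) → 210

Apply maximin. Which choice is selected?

Tiny

Row minima: Tiny=-40, Small=-130, Medium=-80, Large=-130
Best worst-case = -40 → Tiny.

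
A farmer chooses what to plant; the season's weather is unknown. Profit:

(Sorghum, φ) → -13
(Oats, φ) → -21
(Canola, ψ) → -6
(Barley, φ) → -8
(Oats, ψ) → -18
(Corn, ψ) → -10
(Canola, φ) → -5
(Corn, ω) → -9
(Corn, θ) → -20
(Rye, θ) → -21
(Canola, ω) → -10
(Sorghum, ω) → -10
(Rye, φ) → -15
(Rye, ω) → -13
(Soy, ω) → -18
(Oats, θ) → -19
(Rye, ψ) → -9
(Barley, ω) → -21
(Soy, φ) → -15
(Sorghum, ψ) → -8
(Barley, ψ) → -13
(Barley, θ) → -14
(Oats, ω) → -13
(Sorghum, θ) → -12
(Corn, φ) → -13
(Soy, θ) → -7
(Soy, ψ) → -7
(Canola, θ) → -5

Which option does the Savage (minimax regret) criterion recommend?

Column bests: θ=-5, φ=-5, ψ=-6, ω=-9.
Soy regrets: 2, 10, 1, 9 → max 10
Oats regrets: 14, 16, 12, 4 → max 16
Rye regrets: 16, 10, 3, 4 → max 16
Barley regrets: 9, 3, 7, 12 → max 12
Corn regrets: 15, 8, 4, 0 → max 15
Sorghum regrets: 7, 8, 2, 1 → max 8
Canola regrets: 0, 0, 0, 1 → max 1
Smallest max regret = 1 → Canola.

Canola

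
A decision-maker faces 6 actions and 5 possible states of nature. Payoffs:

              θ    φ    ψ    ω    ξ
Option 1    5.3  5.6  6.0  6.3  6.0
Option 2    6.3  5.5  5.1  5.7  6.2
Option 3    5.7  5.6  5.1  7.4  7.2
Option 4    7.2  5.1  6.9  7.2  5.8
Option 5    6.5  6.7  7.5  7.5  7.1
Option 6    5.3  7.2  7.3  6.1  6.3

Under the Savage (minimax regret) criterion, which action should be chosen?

Option 5

Column bests: θ=7.2, φ=7.2, ψ=7.5, ω=7.5, ξ=7.2.
Option 1 regrets: 1.9, 1.6, 1.5, 1.2, 1.2 → max 1.9
Option 2 regrets: 0.9, 1.7, 2.4, 1.8, 1.0 → max 2.4
Option 3 regrets: 1.5, 1.6, 2.4, 0.1, 0.0 → max 2.4
Option 4 regrets: 0.0, 2.1, 0.6, 0.3, 1.4 → max 2.1
Option 5 regrets: 0.7, 0.5, 0.0, 0.0, 0.1 → max 0.7
Option 6 regrets: 1.9, 0.0, 0.2, 1.4, 0.9 → max 1.9
Smallest max regret = 0.7 → Option 5.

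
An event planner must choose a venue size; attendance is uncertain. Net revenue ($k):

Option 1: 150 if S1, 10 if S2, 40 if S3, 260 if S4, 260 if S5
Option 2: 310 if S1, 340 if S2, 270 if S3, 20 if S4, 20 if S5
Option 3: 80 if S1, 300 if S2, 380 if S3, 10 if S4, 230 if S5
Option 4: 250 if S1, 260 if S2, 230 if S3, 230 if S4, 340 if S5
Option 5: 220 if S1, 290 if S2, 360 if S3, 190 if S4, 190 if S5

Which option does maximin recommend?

Option 4

Row minima: Option 1=10, Option 2=20, Option 3=10, Option 4=230, Option 5=190
Best worst-case = 230 → Option 4.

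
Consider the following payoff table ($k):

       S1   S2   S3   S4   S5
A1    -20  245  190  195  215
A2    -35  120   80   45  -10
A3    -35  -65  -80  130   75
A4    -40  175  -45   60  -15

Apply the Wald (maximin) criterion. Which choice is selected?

A1

Row minima: A1=-20, A2=-35, A3=-80, A4=-45
Best worst-case = -20 → A1.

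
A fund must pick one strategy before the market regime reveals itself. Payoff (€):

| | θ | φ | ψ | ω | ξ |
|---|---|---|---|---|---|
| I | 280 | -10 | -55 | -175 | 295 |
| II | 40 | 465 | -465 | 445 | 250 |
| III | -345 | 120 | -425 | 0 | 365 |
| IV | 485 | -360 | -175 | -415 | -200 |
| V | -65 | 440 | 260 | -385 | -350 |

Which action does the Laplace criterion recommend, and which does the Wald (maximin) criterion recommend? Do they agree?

laplace → II; maximin → I (disagree)

Row averages: I=67, II=147, III=-57, IV=-133, V=-20
Highest average = 147 → II.
Row minima: I=-175, II=-465, III=-425, IV=-415, V=-385
Best worst-case = -175 → I.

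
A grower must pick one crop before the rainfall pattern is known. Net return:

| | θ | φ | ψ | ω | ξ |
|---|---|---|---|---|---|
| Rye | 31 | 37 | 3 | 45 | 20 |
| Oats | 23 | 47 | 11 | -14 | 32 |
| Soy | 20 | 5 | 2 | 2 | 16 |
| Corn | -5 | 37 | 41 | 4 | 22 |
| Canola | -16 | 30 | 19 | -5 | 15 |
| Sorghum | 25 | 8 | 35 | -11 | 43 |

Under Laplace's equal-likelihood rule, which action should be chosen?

Row averages: Rye=27.2, Oats=19.8, Soy=9, Corn=19.8, Canola=8.6, Sorghum=20
Highest average = 27.2 → Rye.

Rye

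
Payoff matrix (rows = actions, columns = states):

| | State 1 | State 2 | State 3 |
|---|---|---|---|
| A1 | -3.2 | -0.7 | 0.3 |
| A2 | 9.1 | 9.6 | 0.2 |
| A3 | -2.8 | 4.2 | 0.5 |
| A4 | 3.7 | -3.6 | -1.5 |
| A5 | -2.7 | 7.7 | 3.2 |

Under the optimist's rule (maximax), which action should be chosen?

Row maxima: A1=0.3, A2=9.6, A3=4.2, A4=3.7, A5=7.7
Best best-case = 9.6 → A2.

A2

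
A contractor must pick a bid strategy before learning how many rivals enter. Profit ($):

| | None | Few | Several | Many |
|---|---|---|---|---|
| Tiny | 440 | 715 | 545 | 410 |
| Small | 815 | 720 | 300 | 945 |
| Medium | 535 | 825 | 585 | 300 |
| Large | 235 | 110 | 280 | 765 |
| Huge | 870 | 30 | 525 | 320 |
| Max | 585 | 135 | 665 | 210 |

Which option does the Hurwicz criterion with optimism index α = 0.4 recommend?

Tiny: 0.4·715 + 0.6·410 = 532
Small: 0.4·945 + 0.6·300 = 558
Medium: 0.4·825 + 0.6·300 = 510
Large: 0.4·765 + 0.6·110 = 372
Huge: 0.4·870 + 0.6·30 = 366
Max: 0.4·665 + 0.6·135 = 347
Highest Hurwicz score = 558 → Small.

Small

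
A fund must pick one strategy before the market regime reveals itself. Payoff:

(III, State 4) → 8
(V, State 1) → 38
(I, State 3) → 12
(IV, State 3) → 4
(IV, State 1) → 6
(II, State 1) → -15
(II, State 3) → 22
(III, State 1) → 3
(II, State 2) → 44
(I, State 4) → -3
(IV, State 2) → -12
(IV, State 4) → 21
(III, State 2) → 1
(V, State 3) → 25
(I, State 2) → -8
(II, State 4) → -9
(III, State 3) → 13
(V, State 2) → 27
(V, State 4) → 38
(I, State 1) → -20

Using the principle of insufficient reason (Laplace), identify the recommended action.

V

Row averages: I=-4.75, II=10.5, III=6.25, IV=4.75, V=32
Highest average = 32 → V.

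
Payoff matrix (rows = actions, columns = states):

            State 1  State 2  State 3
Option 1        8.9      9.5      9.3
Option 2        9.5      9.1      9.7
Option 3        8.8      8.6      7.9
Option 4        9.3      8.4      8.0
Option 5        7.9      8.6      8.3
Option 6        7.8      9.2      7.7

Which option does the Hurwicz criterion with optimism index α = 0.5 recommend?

Option 2

Option 1: 0.5·9.5 + 0.5·8.9 = 9.2
Option 2: 0.5·9.7 + 0.5·9.1 = 9.4
Option 3: 0.5·8.8 + 0.5·7.9 = 8.35
Option 4: 0.5·9.3 + 0.5·8.0 = 8.65
Option 5: 0.5·8.6 + 0.5·7.9 = 8.25
Option 6: 0.5·9.2 + 0.5·7.7 = 8.45
Highest Hurwicz score = 9.4 → Option 2.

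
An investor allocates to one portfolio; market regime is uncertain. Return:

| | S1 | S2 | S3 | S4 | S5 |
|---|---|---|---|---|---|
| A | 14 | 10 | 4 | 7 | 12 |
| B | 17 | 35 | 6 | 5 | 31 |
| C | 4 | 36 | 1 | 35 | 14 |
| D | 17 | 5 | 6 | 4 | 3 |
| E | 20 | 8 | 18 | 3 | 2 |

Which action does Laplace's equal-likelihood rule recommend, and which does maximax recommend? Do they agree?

Row averages: A=9.4, B=18.8, C=18, D=7, E=10.2
Highest average = 18.8 → B.
Row maxima: A=14, B=35, C=36, D=17, E=20
Best best-case = 36 → C.

laplace → B; maximax → C (disagree)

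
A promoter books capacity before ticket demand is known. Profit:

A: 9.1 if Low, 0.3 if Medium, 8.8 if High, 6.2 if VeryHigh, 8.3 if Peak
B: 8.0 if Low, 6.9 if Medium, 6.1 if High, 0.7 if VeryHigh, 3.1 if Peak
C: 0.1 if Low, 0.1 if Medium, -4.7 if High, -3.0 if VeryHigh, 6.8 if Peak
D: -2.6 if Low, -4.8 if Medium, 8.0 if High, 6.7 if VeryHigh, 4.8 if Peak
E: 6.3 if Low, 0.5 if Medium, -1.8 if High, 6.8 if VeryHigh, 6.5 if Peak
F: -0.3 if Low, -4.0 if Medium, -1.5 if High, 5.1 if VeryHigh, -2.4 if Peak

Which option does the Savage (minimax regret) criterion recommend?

Column bests: Low=9.1, Medium=6.9, High=8.8, VeryHigh=6.8, Peak=8.3.
A regrets: 0.0, 6.6, 0.0, 0.6, 0.0 → max 6.6
B regrets: 1.1, 0.0, 2.7, 6.1, 5.2 → max 6.1
C regrets: 9.0, 6.8, 13.5, 9.8, 1.5 → max 13.5
D regrets: 11.7, 11.7, 0.8, 0.1, 3.5 → max 11.7
E regrets: 2.8, 6.4, 10.6, 0.0, 1.8 → max 10.6
F regrets: 9.4, 10.9, 10.3, 1.7, 10.7 → max 10.9
Smallest max regret = 6.1 → B.

B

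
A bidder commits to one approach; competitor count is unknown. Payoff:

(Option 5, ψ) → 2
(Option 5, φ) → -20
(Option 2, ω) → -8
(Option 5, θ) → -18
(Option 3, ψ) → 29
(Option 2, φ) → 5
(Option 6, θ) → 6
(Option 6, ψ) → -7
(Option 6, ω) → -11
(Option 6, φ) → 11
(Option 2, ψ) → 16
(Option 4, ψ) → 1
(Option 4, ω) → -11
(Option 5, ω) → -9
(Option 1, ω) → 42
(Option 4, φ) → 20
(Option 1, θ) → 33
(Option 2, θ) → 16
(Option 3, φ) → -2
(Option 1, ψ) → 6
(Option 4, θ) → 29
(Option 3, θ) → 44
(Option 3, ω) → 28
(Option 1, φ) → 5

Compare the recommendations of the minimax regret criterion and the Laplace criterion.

Column bests: θ=44, φ=20, ψ=29, ω=42.
Option 1 regrets: 11, 15, 23, 0 → max 23
Option 2 regrets: 28, 15, 13, 50 → max 50
Option 3 regrets: 0, 22, 0, 14 → max 22
Option 4 regrets: 15, 0, 28, 53 → max 53
Option 5 regrets: 62, 40, 27, 51 → max 62
Option 6 regrets: 38, 9, 36, 53 → max 53
Smallest max regret = 22 → Option 3.
Row averages: Option 1=21.5, Option 2=7.25, Option 3=24.75, Option 4=9.75, Option 5=-11.25, Option 6=-0.25
Highest average = 24.75 → Option 3.

minimax regret → Option 3; laplace → Option 3 (agree)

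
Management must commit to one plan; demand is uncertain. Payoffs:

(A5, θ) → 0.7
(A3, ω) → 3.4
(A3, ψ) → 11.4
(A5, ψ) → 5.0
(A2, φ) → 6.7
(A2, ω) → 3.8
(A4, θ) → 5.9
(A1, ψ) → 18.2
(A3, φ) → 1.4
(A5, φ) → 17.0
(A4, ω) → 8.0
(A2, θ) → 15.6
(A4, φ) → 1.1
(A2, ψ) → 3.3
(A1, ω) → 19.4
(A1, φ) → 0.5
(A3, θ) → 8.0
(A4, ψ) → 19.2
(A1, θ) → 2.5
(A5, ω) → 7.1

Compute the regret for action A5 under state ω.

12.3

Best payoff under ω is 19.4.
Regret = 19.4 − 7.1 = 12.3.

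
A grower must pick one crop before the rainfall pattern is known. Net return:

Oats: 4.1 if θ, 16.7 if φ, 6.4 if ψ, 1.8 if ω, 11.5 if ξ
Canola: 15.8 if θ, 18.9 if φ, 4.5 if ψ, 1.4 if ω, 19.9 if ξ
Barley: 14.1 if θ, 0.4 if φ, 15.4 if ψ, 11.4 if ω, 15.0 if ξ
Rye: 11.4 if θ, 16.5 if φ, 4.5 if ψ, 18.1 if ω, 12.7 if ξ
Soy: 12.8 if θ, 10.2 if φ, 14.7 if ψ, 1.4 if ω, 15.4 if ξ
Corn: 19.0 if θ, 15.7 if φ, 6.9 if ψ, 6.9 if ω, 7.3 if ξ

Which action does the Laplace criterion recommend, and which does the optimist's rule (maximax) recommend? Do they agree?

Row averages: Oats=8.1, Canola=12.1, Barley=11.26, Rye=12.64, Soy=10.9, Corn=11.16
Highest average = 12.64 → Rye.
Row maxima: Oats=16.7, Canola=19.9, Barley=15.4, Rye=18.1, Soy=15.4, Corn=19.0
Best best-case = 19.9 → Canola.

laplace → Rye; maximax → Canola (disagree)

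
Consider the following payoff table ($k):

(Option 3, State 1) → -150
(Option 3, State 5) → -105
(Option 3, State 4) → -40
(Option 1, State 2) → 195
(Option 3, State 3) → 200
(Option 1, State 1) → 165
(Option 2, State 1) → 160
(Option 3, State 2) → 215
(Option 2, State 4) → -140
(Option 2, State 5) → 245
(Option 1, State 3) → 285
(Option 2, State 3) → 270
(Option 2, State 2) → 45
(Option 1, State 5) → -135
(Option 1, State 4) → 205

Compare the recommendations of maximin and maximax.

maximin → Option 1; maximax → Option 1 (agree)

Row minima: Option 1=-135, Option 2=-140, Option 3=-150
Best worst-case = -135 → Option 1.
Row maxima: Option 1=285, Option 2=270, Option 3=215
Best best-case = 285 → Option 1.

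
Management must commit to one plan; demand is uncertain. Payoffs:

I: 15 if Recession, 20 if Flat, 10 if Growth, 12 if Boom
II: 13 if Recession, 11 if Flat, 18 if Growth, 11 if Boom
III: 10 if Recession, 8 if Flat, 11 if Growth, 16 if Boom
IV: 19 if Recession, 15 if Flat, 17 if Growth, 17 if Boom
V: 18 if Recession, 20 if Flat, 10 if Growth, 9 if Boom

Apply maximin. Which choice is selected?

Row minima: I=10, II=11, III=8, IV=15, V=9
Best worst-case = 15 → IV.

IV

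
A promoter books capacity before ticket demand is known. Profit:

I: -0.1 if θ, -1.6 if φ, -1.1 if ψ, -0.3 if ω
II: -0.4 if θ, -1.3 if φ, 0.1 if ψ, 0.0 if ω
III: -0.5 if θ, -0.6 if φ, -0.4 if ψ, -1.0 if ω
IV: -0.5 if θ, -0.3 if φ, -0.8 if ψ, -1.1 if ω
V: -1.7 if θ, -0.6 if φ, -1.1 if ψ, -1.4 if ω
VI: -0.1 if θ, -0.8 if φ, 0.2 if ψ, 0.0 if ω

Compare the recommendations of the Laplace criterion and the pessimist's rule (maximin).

Row averages: I=-0.775, II=-0.4, III=-0.625, IV=-0.675, V=-1.2, VI=-0.175
Highest average = -0.175 → VI.
Row minima: I=-1.6, II=-1.3, III=-1.0, IV=-1.1, V=-1.7, VI=-0.8
Best worst-case = -0.8 → VI.

laplace → VI; maximin → VI (agree)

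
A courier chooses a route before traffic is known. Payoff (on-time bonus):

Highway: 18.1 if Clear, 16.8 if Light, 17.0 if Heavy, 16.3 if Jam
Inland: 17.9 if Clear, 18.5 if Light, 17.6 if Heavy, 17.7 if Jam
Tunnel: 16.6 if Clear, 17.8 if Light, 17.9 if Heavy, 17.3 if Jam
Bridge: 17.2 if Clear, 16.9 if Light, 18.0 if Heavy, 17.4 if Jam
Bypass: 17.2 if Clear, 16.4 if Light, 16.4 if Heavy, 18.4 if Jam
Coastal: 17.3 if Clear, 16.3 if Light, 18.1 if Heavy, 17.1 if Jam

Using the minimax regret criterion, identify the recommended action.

Inland

Column bests: Clear=18.1, Light=18.5, Heavy=18.1, Jam=18.4.
Highway regrets: 0.0, 1.7, 1.1, 2.1 → max 2.1
Inland regrets: 0.2, 0.0, 0.5, 0.7 → max 0.7
Tunnel regrets: 1.5, 0.7, 0.2, 1.1 → max 1.5
Bridge regrets: 0.9, 1.6, 0.1, 1.0 → max 1.6
Bypass regrets: 0.9, 2.1, 1.7, 0.0 → max 2.1
Coastal regrets: 0.8, 2.2, 0.0, 1.3 → max 2.2
Smallest max regret = 0.7 → Inland.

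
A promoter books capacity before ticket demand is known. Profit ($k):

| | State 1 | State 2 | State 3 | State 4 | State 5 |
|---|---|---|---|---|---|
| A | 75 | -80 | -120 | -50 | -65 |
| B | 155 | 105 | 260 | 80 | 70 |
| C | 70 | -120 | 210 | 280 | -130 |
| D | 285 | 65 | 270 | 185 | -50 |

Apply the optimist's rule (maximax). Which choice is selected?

Row maxima: A=75, B=260, C=280, D=285
Best best-case = 285 → D.

D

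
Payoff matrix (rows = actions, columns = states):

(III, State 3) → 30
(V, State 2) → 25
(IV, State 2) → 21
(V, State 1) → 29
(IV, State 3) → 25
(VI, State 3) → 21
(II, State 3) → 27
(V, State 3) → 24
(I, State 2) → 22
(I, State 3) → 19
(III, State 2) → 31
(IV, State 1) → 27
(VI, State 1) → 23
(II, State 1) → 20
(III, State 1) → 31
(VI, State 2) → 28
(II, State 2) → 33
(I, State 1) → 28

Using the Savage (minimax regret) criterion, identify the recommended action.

Column bests: State 1=31, State 2=33, State 3=30.
I regrets: 3, 11, 11 → max 11
II regrets: 11, 0, 3 → max 11
III regrets: 0, 2, 0 → max 2
IV regrets: 4, 12, 5 → max 12
V regrets: 2, 8, 6 → max 8
VI regrets: 8, 5, 9 → max 9
Smallest max regret = 2 → III.

III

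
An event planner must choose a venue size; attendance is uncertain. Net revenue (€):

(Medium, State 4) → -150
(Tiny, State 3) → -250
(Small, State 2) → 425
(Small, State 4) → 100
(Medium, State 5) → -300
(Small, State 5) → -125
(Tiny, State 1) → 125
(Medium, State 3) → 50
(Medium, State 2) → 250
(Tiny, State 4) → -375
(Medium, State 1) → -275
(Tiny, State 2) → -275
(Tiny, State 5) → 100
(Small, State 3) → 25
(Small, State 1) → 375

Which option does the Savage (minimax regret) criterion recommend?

Small

Column bests: State 1=375, State 2=425, State 3=50, State 4=100, State 5=100.
Tiny regrets: 250, 700, 300, 475, 0 → max 700
Small regrets: 0, 0, 25, 0, 225 → max 225
Medium regrets: 650, 175, 0, 250, 400 → max 650
Smallest max regret = 225 → Small.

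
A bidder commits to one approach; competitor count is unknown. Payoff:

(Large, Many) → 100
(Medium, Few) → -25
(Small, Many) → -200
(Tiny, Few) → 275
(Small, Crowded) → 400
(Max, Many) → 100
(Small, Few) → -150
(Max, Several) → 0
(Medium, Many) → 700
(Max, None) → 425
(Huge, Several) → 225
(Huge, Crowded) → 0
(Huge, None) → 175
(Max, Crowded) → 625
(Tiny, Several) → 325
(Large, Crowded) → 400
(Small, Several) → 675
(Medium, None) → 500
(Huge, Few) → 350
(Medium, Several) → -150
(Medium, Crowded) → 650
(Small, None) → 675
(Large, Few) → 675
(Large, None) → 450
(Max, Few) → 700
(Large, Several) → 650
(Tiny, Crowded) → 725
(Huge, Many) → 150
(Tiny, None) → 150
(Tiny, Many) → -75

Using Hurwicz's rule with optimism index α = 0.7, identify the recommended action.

Large

Tiny: 0.7·725 + 0.3·(-75) = 485
Small: 0.7·675 + 0.3·(-200) = 412.5
Medium: 0.7·700 + 0.3·(-150) = 445
Large: 0.7·675 + 0.3·100 = 502.5
Huge: 0.7·350 + 0.3·0 = 245
Max: 0.7·700 + 0.3·0 = 490
Highest Hurwicz score = 502.5 → Large.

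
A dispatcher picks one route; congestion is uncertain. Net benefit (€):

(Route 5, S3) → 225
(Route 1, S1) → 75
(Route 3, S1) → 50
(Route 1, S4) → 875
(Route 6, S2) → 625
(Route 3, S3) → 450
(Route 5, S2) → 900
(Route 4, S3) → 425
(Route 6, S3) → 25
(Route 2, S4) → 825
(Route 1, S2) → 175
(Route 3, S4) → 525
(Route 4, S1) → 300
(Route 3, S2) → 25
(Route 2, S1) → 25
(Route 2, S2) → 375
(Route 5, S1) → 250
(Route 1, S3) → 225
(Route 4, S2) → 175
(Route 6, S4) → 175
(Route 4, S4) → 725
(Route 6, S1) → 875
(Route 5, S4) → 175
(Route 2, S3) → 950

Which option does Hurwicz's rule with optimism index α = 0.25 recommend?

Route 1: 0.25·875 + 0.75·75 = 275
Route 2: 0.25·950 + 0.75·25 = 256.25
Route 3: 0.25·525 + 0.75·25 = 150
Route 4: 0.25·725 + 0.75·175 = 312.5
Route 5: 0.25·900 + 0.75·175 = 356.25
Route 6: 0.25·875 + 0.75·25 = 237.5
Highest Hurwicz score = 356.25 → Route 5.

Route 5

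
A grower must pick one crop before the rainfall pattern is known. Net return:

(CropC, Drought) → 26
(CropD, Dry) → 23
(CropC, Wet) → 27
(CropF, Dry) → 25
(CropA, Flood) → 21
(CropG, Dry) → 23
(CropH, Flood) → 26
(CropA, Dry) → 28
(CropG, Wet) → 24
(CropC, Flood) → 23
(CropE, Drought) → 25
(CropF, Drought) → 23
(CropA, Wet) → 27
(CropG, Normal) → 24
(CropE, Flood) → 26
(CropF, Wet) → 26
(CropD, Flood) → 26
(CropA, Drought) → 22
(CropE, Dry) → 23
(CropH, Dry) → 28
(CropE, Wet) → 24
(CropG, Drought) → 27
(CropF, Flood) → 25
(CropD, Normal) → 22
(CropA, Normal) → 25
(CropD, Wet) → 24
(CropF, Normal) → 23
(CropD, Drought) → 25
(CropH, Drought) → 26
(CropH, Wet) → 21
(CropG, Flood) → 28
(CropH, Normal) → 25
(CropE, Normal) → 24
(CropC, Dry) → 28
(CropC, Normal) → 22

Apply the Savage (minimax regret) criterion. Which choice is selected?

Column bests: Drought=27, Dry=28, Normal=25, Wet=27, Flood=28.
CropC regrets: 1, 0, 3, 0, 5 → max 5
CropH regrets: 1, 0, 0, 6, 2 → max 6
CropE regrets: 2, 5, 1, 3, 2 → max 5
CropG regrets: 0, 5, 1, 3, 0 → max 5
CropA regrets: 5, 0, 0, 0, 7 → max 7
CropF regrets: 4, 3, 2, 1, 3 → max 4
CropD regrets: 2, 5, 3, 3, 2 → max 5
Smallest max regret = 4 → CropF.

CropF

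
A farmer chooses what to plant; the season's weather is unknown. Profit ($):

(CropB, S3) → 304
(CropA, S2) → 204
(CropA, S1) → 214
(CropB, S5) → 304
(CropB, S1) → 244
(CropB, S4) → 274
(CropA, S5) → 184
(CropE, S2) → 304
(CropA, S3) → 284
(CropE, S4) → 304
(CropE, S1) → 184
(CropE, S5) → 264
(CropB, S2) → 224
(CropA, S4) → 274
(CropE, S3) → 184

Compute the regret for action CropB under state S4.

Best payoff under S4 is 304.
Regret = 304 − 274 = 30.

30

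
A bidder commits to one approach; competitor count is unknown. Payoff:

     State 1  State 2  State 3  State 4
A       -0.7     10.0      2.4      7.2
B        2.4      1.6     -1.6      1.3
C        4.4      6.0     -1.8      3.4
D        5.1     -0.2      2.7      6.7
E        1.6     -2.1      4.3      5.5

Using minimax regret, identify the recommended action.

Column bests: State 1=5.1, State 2=10.0, State 3=4.3, State 4=7.2.
A regrets: 5.8, 0.0, 1.9, 0.0 → max 5.8
B regrets: 2.7, 8.4, 5.9, 5.9 → max 8.4
C regrets: 0.7, 4.0, 6.1, 3.8 → max 6.1
D regrets: 0.0, 10.2, 1.6, 0.5 → max 10.2
E regrets: 3.5, 12.1, 0.0, 1.7 → max 12.1
Smallest max regret = 5.8 → A.

A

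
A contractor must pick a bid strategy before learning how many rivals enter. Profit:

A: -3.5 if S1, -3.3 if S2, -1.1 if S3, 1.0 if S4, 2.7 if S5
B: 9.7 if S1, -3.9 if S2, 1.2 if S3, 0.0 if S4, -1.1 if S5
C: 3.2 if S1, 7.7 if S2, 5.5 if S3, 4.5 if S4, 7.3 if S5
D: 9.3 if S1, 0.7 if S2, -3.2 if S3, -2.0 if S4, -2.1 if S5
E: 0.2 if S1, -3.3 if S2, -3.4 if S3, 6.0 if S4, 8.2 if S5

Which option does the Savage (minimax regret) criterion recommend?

Column bests: S1=9.7, S2=7.7, S3=5.5, S4=6.0, S5=8.2.
A regrets: 13.2, 11.0, 6.6, 5.0, 5.5 → max 13.2
B regrets: 0.0, 11.6, 4.3, 6.0, 9.3 → max 11.6
C regrets: 6.5, 0.0, 0.0, 1.5, 0.9 → max 6.5
D regrets: 0.4, 7.0, 8.7, 8.0, 10.3 → max 10.3
E regrets: 9.5, 11.0, 8.9, 0.0, 0.0 → max 11.0
Smallest max regret = 6.5 → C.

C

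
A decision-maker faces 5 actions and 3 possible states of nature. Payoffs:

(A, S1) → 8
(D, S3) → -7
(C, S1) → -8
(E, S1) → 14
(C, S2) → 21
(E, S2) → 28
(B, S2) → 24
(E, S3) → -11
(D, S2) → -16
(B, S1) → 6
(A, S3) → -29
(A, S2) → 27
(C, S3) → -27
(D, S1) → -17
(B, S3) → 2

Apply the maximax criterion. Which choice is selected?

E

Row maxima: A=27, B=24, C=21, D=-7, E=28
Best best-case = 28 → E.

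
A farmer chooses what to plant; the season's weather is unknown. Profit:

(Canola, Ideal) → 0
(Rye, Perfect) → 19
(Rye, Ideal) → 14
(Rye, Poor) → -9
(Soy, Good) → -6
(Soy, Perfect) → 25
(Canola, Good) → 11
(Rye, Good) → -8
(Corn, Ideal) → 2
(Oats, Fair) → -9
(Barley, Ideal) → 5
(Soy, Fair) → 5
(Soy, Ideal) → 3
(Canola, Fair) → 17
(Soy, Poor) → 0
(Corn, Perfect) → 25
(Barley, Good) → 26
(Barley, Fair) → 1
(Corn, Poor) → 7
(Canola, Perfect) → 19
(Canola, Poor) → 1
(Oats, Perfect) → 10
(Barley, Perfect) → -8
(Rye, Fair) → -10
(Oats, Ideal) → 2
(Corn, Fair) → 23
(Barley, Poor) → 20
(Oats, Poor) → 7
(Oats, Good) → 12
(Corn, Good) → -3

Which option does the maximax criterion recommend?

Barley

Row maxima: Canola=19, Rye=19, Barley=26, Soy=25, Oats=12, Corn=25
Best best-case = 26 → Barley.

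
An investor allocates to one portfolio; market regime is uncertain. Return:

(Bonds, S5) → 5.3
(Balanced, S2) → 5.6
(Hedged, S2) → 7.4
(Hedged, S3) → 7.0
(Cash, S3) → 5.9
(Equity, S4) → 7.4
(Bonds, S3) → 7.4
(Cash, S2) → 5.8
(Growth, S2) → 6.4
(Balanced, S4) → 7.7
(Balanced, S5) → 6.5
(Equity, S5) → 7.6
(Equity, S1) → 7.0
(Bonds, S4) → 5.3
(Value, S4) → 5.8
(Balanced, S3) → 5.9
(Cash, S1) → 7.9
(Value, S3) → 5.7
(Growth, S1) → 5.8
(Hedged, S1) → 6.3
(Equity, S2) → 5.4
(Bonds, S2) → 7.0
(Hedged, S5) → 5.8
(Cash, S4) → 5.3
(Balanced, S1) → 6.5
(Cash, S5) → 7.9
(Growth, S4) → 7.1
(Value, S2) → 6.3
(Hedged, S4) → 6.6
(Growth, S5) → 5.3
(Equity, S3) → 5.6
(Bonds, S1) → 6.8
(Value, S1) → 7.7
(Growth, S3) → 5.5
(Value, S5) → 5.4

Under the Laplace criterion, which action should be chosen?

Hedged

Row averages: Value=6.18, Equity=6.6, Balanced=6.44, Cash=6.56, Growth=6.02, Bonds=6.36, Hedged=6.62
Highest average = 6.62 → Hedged.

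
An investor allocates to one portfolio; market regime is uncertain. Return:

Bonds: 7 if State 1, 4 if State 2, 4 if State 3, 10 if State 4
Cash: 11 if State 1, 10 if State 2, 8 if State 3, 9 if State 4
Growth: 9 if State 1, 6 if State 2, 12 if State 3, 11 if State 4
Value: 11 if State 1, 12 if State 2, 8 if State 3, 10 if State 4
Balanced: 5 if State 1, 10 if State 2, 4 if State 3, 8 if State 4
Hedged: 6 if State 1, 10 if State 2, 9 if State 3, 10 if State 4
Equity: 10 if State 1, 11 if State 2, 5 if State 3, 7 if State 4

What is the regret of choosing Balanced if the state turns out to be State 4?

3

Best payoff under State 4 is 11.
Regret = 11 − 8 = 3.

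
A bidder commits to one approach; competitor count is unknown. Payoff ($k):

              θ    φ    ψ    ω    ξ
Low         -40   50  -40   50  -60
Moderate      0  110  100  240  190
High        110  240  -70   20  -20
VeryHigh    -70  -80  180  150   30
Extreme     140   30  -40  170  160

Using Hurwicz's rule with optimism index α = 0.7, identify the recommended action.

Low: 0.7·50 + 0.3·(-60) = 17
Moderate: 0.7·240 + 0.3·0 = 168
High: 0.7·240 + 0.3·(-70) = 147
VeryHigh: 0.7·180 + 0.3·(-80) = 102
Extreme: 0.7·170 + 0.3·(-40) = 107
Highest Hurwicz score = 168 → Moderate.

Moderate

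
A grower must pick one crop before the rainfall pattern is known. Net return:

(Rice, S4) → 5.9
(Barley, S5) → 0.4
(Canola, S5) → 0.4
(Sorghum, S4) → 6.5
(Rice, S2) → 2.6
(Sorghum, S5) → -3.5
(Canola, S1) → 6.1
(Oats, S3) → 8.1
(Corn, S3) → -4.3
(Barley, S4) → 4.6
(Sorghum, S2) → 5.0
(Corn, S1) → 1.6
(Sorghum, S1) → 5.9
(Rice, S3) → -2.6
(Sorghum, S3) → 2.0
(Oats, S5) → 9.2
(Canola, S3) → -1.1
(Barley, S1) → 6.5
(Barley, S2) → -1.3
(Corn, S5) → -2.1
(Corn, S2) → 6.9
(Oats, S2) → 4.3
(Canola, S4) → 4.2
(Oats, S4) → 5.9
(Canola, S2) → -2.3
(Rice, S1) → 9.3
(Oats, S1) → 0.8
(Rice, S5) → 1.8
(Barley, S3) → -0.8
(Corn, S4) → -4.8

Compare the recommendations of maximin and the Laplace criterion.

maximin → Oats; laplace → Oats (agree)

Row minima: Oats=0.8, Sorghum=-3.5, Barley=-1.3, Corn=-4.8, Rice=-2.6, Canola=-2.3
Best worst-case = 0.8 → Oats.
Row averages: Oats=5.66, Sorghum=3.18, Barley=1.88, Corn=-0.54, Rice=3.4, Canola=1.46
Highest average = 5.66 → Oats.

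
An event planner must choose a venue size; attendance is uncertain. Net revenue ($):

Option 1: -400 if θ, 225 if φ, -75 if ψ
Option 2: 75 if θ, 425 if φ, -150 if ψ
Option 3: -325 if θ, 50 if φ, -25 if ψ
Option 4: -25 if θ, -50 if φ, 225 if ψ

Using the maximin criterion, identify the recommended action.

Option 4

Row minima: Option 1=-400, Option 2=-150, Option 3=-325, Option 4=-50
Best worst-case = -50 → Option 4.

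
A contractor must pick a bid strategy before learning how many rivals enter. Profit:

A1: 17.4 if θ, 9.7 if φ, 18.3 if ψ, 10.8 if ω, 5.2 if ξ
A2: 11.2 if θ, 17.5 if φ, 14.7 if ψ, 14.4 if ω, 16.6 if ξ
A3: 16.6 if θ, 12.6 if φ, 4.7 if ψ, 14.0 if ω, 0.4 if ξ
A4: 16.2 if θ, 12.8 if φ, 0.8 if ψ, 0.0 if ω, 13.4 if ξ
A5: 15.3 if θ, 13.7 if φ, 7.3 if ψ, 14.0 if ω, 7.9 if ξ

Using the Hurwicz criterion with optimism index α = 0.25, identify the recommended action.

A1: 0.25·18.3 + 0.75·5.2 = 8.475
A2: 0.25·17.5 + 0.75·11.2 = 12.775
A3: 0.25·16.6 + 0.75·0.4 = 4.45
A4: 0.25·16.2 + 0.75·0.0 = 4.05
A5: 0.25·15.3 + 0.75·7.3 = 9.3
Highest Hurwicz score = 12.775 → A2.

A2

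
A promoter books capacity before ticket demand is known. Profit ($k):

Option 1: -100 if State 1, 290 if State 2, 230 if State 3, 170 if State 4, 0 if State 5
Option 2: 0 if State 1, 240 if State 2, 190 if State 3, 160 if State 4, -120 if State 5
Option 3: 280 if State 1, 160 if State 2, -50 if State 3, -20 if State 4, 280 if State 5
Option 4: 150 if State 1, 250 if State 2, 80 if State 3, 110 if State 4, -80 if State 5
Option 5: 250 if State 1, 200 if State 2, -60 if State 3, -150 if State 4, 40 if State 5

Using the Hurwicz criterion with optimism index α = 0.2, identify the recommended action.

Option 3

Option 1: 0.2·290 + 0.8·(-100) = -22
Option 2: 0.2·240 + 0.8·(-120) = -48
Option 3: 0.2·280 + 0.8·(-50) = 16
Option 4: 0.2·250 + 0.8·(-80) = -14
Option 5: 0.2·250 + 0.8·(-150) = -70
Highest Hurwicz score = 16 → Option 3.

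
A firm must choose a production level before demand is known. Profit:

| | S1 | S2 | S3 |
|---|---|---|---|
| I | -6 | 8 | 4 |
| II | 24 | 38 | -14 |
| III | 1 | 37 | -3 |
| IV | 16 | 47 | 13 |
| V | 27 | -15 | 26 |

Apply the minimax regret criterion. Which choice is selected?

IV

Column bests: S1=27, S2=47, S3=26.
I regrets: 33, 39, 22 → max 39
II regrets: 3, 9, 40 → max 40
III regrets: 26, 10, 29 → max 29
IV regrets: 11, 0, 13 → max 13
V regrets: 0, 62, 0 → max 62
Smallest max regret = 13 → IV.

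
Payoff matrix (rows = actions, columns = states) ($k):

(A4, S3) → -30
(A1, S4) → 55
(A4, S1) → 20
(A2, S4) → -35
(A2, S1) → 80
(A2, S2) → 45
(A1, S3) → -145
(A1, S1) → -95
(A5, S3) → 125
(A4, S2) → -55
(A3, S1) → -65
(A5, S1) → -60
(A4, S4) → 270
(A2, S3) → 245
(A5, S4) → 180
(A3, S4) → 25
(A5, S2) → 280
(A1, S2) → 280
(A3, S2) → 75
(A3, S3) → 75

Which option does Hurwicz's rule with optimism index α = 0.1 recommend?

A2

A1: 0.1·280 + 0.9·(-145) = -102.5
A2: 0.1·245 + 0.9·(-35) = -7
A3: 0.1·75 + 0.9·(-65) = -51
A4: 0.1·270 + 0.9·(-55) = -22.5
A5: 0.1·280 + 0.9·(-60) = -26
Highest Hurwicz score = -7 → A2.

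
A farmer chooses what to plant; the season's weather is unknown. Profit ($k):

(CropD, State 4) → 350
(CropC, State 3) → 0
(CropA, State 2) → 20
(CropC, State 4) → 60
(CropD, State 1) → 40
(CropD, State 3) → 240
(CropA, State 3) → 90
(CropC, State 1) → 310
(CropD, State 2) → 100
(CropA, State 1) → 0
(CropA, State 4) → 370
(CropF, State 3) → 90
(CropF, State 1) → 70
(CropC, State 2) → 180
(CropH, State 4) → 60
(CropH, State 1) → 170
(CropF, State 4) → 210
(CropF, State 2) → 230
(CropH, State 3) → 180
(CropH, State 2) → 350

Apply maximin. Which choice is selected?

CropF

Row minima: CropD=40, CropA=0, CropC=0, CropF=70, CropH=60
Best worst-case = 70 → CropF.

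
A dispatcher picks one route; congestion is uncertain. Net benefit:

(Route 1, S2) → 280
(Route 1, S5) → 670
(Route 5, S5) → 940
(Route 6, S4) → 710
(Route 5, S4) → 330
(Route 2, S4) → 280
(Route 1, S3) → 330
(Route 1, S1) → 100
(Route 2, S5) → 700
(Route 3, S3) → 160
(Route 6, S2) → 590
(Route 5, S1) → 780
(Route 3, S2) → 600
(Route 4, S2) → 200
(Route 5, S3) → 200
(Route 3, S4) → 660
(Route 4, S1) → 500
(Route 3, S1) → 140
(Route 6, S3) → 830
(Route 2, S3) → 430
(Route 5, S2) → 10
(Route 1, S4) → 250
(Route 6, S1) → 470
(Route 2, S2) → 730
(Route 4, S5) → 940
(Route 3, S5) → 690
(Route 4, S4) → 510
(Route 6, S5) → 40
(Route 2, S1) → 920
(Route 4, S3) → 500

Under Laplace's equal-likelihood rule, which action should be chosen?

Route 2

Row averages: Route 1=326, Route 2=612, Route 3=450, Route 4=530, Route 5=452, Route 6=528
Highest average = 612 → Route 2.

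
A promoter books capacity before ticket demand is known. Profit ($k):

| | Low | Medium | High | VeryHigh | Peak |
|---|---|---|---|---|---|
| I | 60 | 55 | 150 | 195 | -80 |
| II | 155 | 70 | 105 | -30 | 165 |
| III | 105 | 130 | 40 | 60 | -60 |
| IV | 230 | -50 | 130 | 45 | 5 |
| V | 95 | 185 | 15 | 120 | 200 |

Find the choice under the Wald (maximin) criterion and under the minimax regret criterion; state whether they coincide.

maximin → V; minimax regret → V (agree)

Row minima: I=-80, II=-30, III=-60, IV=-50, V=15
Best worst-case = 15 → V.
Column bests: Low=230, Medium=185, High=150, VeryHigh=195, Peak=200.
I regrets: 170, 130, 0, 0, 280 → max 280
II regrets: 75, 115, 45, 225, 35 → max 225
III regrets: 125, 55, 110, 135, 260 → max 260
IV regrets: 0, 235, 20, 150, 195 → max 235
V regrets: 135, 0, 135, 75, 0 → max 135
Smallest max regret = 135 → V.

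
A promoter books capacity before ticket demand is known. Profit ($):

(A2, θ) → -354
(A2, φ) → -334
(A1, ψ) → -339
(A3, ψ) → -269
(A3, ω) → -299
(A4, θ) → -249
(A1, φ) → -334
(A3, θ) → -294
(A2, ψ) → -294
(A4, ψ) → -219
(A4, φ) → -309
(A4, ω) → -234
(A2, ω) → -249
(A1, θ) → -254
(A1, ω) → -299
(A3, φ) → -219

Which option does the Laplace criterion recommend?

Row averages: A1=-306.5, A2=-307.75, A3=-270.25, A4=-252.75
Highest average = -252.75 → A4.

A4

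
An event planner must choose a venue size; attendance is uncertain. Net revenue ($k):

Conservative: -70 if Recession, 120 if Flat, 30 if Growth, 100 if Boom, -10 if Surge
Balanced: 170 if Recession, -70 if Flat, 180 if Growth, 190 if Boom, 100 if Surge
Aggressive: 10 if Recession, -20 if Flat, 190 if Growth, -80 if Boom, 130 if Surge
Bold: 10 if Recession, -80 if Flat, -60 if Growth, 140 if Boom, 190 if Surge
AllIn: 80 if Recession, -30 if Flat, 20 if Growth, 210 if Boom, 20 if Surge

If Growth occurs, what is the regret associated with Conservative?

Best payoff under Growth is 190.
Regret = 190 − 30 = 160.

160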